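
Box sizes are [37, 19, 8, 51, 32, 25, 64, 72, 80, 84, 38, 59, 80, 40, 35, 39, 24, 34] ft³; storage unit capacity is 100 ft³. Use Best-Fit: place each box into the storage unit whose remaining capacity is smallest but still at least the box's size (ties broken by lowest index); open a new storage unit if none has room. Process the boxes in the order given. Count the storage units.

Put 37 ft³ in storage unit 1; 63 ft³ remain.
Put 19 ft³ in storage unit 1; 44 ft³ remain.
Put 8 ft³ in storage unit 1; 36 ft³ remain.
Put 51 ft³ in storage unit 2; 49 ft³ remain.
Put 32 ft³ in storage unit 1; 4 ft³ remain.
Put 25 ft³ in storage unit 2; 24 ft³ remain.
Put 64 ft³ in storage unit 3; 36 ft³ remain.
Put 72 ft³ in storage unit 4; 28 ft³ remain.
Put 80 ft³ in storage unit 5; 20 ft³ remain.
Put 84 ft³ in storage unit 6; 16 ft³ remain.
Put 38 ft³ in storage unit 7; 62 ft³ remain.
Put 59 ft³ in storage unit 7; 3 ft³ remain.
Put 80 ft³ in storage unit 8; 20 ft³ remain.
Put 40 ft³ in storage unit 9; 60 ft³ remain.
Put 35 ft³ in storage unit 3; 1 ft³ remain.
Put 39 ft³ in storage unit 9; 21 ft³ remain.
Put 24 ft³ in storage unit 2; 0 ft³ remain.
Put 34 ft³ in storage unit 10; 66 ft³ remain.
Final storage units: [37,19,8,32] [51,25,24] [64,35] [72] [80] [84] [38,59] [80] [40,39] [34].

10 storage units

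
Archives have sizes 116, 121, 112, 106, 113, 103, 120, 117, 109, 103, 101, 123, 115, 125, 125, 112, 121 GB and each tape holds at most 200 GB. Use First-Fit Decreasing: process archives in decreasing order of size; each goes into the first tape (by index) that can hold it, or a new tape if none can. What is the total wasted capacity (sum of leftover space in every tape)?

1458

Sorted descending: 125, 125, 123, 121, 121, 120, 117, 116, 115, 113, 112, 112, 109, 106, 103, 103, 101.
tape 1: place 125 GB, 75 GB left
tape 2: place 125 GB, 75 GB left
tape 3: place 123 GB, 77 GB left
tape 4: place 121 GB, 79 GB left
tape 5: place 121 GB, 79 GB left
tape 6: place 120 GB, 80 GB left
tape 7: place 117 GB, 83 GB left
tape 8: place 116 GB, 84 GB left
tape 9: place 115 GB, 85 GB left
tape 10: place 113 GB, 87 GB left
tape 11: place 112 GB, 88 GB left
tape 12: place 112 GB, 88 GB left
tape 13: place 109 GB, 91 GB left
tape 14: place 106 GB, 94 GB left
tape 15: place 103 GB, 97 GB left
tape 16: place 103 GB, 97 GB left
tape 17: place 101 GB, 99 GB left
17 tapes × 200 GB = 3400 GB; used 1942 GB; unused 1458 GB.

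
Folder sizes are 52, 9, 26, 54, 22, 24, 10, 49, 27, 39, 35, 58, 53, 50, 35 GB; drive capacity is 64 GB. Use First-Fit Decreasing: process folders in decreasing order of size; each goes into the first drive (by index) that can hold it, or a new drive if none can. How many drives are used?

Sorted descending: 58, 54, 53, 52, 50, 49, 39, 35, 35, 27, 26, 24, 22, 10, 9.
Put 58 GB in drive 1; 6 GB remain.
Put 54 GB in drive 2; 10 GB remain.
Put 53 GB in drive 3; 11 GB remain.
Put 52 GB in drive 4; 12 GB remain.
Put 50 GB in drive 5; 14 GB remain.
Put 49 GB in drive 6; 15 GB remain.
Put 39 GB in drive 7; 25 GB remain.
Put 35 GB in drive 8; 29 GB remain.
Put 35 GB in drive 9; 29 GB remain.
Put 27 GB in drive 8; 2 GB remain.
Put 26 GB in drive 9; 3 GB remain.
Put 24 GB in drive 7; 1 GB remain.
Put 22 GB in drive 10; 42 GB remain.
Put 10 GB in drive 2; 0 GB remain.
Put 9 GB in drive 3; 2 GB remain.

10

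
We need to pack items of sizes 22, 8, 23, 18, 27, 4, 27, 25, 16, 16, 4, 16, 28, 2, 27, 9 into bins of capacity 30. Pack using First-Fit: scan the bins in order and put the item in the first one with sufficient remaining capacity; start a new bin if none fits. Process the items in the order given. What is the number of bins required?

11 bins

Put 22 in bin 1; 8 remain.
Put 8 in bin 1; 0 remain.
Put 23 in bin 2; 7 remain.
Put 18 in bin 3; 12 remain.
Put 27 in bin 4; 3 remain.
Put 4 in bin 2; 3 remain.
Put 27 in bin 5; 3 remain.
Put 25 in bin 6; 5 remain.
Put 16 in bin 7; 14 remain.
Put 16 in bin 8; 14 remain.
Put 4 in bin 3; 8 remain.
Put 16 in bin 9; 14 remain.
Put 28 in bin 10; 2 remain.
Put 2 in bin 2; 1 remain.
Put 27 in bin 11; 3 remain.
Put 9 in bin 7; 5 remain.
Final bins: [22,8] [23,4,2] [18,4] [27] [27] [25] [16,9] [16] [16] [28] [27].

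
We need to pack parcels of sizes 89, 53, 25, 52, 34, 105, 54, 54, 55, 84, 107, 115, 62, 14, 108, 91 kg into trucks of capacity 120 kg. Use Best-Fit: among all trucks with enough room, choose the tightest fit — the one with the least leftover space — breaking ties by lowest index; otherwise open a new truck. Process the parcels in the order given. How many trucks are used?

11 trucks

truck 1: place 89 kg, 31 kg left
truck 2: place 53 kg, 67 kg left
truck 1: place 25 kg, 6 kg left
truck 2: place 52 kg, 15 kg left
truck 3: place 34 kg, 86 kg left
truck 4: place 105 kg, 15 kg left
truck 3: place 54 kg, 32 kg left
truck 5: place 54 kg, 66 kg left
truck 5: place 55 kg, 11 kg left
truck 6: place 84 kg, 36 kg left
truck 7: place 107 kg, 13 kg left
truck 8: place 115 kg, 5 kg left
truck 9: place 62 kg, 58 kg left
truck 2: place 14 kg, 1 kg left
truck 10: place 108 kg, 12 kg left
truck 11: place 91 kg, 29 kg left
Final trucks: [89,25] [53,52,14] [34,54] [105] [54,55] [84] [107] [115] [62] [108] [91].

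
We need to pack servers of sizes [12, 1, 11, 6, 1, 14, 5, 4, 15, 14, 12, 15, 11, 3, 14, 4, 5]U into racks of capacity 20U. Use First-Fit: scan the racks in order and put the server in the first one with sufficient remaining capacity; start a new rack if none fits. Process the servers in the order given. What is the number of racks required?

9 racks

Put 12U in rack 1; 8U remain.
Put 1U in rack 1; 7U remain.
Put 11U in rack 2; 9U remain.
Put 6U in rack 1; 1U remain.
Put 1U in rack 1; 0U remain.
Put 14U in rack 3; 6U remain.
Put 5U in rack 2; 4U remain.
Put 4U in rack 2; 0U remain.
Put 15U in rack 4; 5U remain.
Put 14U in rack 5; 6U remain.
Put 12U in rack 6; 8U remain.
Put 15U in rack 7; 5U remain.
Put 11U in rack 8; 9U remain.
Put 3U in rack 3; 3U remain.
Put 14U in rack 9; 6U remain.
Put 4U in rack 4; 1U remain.
Put 5U in rack 5; 1U remain.
Final racks: [12,1,6,1] [11,5,4] [14,3] [15,4] [14,5] [12] [15] [11] [14].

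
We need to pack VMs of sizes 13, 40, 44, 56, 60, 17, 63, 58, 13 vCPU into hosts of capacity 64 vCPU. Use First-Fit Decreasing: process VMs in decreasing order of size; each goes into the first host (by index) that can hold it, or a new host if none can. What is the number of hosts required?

Sorted descending: 63, 60, 58, 56, 44, 40, 17, 13, 13.
63 vCPU → host 1 (remaining 1 vCPU)
60 vCPU → host 2 (remaining 4 vCPU)
58 vCPU → host 3 (remaining 6 vCPU)
56 vCPU → host 4 (remaining 8 vCPU)
44 vCPU → host 5 (remaining 20 vCPU)
40 vCPU → host 6 (remaining 24 vCPU)
17 vCPU → host 5 (remaining 3 vCPU)
13 vCPU → host 6 (remaining 11 vCPU)
13 vCPU → host 7 (remaining 51 vCPU)
Final hosts: [63] [60] [58] [56] [44,17] [40,13] [13].

7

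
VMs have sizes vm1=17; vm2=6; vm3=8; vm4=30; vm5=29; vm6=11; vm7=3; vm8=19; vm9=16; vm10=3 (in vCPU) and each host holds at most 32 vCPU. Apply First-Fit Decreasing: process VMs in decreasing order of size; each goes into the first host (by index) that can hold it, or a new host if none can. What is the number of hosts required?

Sorted descending: 30, 29, 19, 17, 16, 11, 8, 6, 3, 3.
30 vCPU → host 1 (remaining 2 vCPU)
29 vCPU → host 2 (remaining 3 vCPU)
19 vCPU → host 3 (remaining 13 vCPU)
17 vCPU → host 4 (remaining 15 vCPU)
16 vCPU → host 5 (remaining 16 vCPU)
11 vCPU → host 3 (remaining 2 vCPU)
8 vCPU → host 4 (remaining 7 vCPU)
6 vCPU → host 4 (remaining 1 vCPU)
3 vCPU → host 2 (remaining 0 vCPU)
3 vCPU → host 5 (remaining 13 vCPU)
Final hosts: [30] [29,3] [19,11] [17,8,6] [16,3].

5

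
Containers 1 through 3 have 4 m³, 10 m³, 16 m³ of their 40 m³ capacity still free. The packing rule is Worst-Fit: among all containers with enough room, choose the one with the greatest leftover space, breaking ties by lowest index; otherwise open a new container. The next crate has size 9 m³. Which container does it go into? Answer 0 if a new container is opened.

3

Containers with room: container 2 (10 m³), container 3 (16 m³).
Most room is container 3 with 16 m³ free.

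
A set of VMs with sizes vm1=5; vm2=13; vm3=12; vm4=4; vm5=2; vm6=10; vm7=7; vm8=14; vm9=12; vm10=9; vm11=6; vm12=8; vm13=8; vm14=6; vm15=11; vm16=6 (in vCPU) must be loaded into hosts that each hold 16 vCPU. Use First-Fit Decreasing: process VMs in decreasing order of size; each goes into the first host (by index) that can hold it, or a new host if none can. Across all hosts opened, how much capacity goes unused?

11

Sorted descending: 14, 13, 12, 12, 11, 10, 9, 8, 8, 7, 6, 6, 6, 5, 4, 2.
14 vCPU → host 1 (remaining 2 vCPU)
13 vCPU → host 2 (remaining 3 vCPU)
12 vCPU → host 3 (remaining 4 vCPU)
12 vCPU → host 4 (remaining 4 vCPU)
11 vCPU → host 5 (remaining 5 vCPU)
10 vCPU → host 6 (remaining 6 vCPU)
9 vCPU → host 7 (remaining 7 vCPU)
8 vCPU → host 8 (remaining 8 vCPU)
8 vCPU → host 8 (remaining 0 vCPU)
7 vCPU → host 7 (remaining 0 vCPU)
6 vCPU → host 6 (remaining 0 vCPU)
6 vCPU → host 9 (remaining 10 vCPU)
6 vCPU → host 9 (remaining 4 vCPU)
5 vCPU → host 5 (remaining 0 vCPU)
4 vCPU → host 3 (remaining 0 vCPU)
2 vCPU → host 1 (remaining 0 vCPU)
9 hosts × 16 vCPU = 144 vCPU; used 133 vCPU; unused 11 vCPU.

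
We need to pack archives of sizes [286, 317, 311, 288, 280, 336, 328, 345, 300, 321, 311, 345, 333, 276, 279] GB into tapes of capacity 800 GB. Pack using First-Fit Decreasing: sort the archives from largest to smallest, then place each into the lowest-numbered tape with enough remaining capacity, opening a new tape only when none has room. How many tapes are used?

8 tapes

Sorted descending: 345, 345, 336, 333, 328, 321, 317, 311, 311, 300, 288, 286, 280, 279, 276.
tape 1: place 345 GB, 455 GB left
tape 1: place 345 GB, 110 GB left
tape 2: place 336 GB, 464 GB left
tape 2: place 333 GB, 131 GB left
tape 3: place 328 GB, 472 GB left
tape 3: place 321 GB, 151 GB left
tape 4: place 317 GB, 483 GB left
tape 4: place 311 GB, 172 GB left
tape 5: place 311 GB, 489 GB left
tape 5: place 300 GB, 189 GB left
tape 6: place 288 GB, 512 GB left
tape 6: place 286 GB, 226 GB left
tape 7: place 280 GB, 520 GB left
tape 7: place 279 GB, 241 GB left
tape 8: place 276 GB, 524 GB left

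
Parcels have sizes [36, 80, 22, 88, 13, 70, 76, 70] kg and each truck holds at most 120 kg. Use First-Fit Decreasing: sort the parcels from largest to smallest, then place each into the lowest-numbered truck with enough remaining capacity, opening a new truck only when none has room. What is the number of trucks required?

5 trucks

Sorted descending: 88, 80, 76, 70, 70, 36, 22, 13.
Put 88 kg in truck 1; 32 kg remain.
Put 80 kg in truck 2; 40 kg remain.
Put 76 kg in truck 3; 44 kg remain.
Put 70 kg in truck 4; 50 kg remain.
Put 70 kg in truck 5; 50 kg remain.
Put 36 kg in truck 2; 4 kg remain.
Put 22 kg in truck 1; 10 kg remain.
Put 13 kg in truck 3; 31 kg remain.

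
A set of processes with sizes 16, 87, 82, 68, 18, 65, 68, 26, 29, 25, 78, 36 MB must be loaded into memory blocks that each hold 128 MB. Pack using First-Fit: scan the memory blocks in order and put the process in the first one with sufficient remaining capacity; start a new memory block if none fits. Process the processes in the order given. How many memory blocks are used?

6

memory block 1: place 16 MB, 112 MB left
memory block 1: place 87 MB, 25 MB left
memory block 2: place 82 MB, 46 MB left
memory block 3: place 68 MB, 60 MB left
memory block 1: place 18 MB, 7 MB left
memory block 4: place 65 MB, 63 MB left
memory block 5: place 68 MB, 60 MB left
memory block 2: place 26 MB, 20 MB left
memory block 3: place 29 MB, 31 MB left
memory block 3: place 25 MB, 6 MB left
memory block 6: place 78 MB, 50 MB left
memory block 4: place 36 MB, 27 MB left
Final memory blocks: [16,87,18] [82,26] [68,29,25] [65,36] [68] [78].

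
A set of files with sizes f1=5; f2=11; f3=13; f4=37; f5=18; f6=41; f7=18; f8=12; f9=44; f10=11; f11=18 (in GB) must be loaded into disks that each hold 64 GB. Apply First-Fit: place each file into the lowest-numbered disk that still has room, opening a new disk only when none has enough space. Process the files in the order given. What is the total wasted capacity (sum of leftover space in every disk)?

28

f1 (5 GB) → disk 1 (remaining 59 GB)
f2 (11 GB) → disk 1 (remaining 48 GB)
f3 (13 GB) → disk 1 (remaining 35 GB)
f4 (37 GB) → disk 2 (remaining 27 GB)
f5 (18 GB) → disk 1 (remaining 17 GB)
f6 (41 GB) → disk 3 (remaining 23 GB)
f7 (18 GB) → disk 2 (remaining 9 GB)
f8 (12 GB) → disk 1 (remaining 5 GB)
f9 (44 GB) → disk 4 (remaining 20 GB)
f10 (11 GB) → disk 3 (remaining 12 GB)
f11 (18 GB) → disk 4 (remaining 2 GB)
4 disks × 64 GB = 256 GB; used 228 GB; unused 28 GB.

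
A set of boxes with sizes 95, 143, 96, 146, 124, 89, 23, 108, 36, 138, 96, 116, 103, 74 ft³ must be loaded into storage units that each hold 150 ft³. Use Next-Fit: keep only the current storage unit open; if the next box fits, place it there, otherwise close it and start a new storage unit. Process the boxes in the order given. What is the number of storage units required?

95 ft³ → storage unit 1 (remaining 55 ft³)
143 ft³ → storage unit 2 (remaining 7 ft³)
96 ft³ → storage unit 3 (remaining 54 ft³)
146 ft³ → storage unit 4 (remaining 4 ft³)
124 ft³ → storage unit 5 (remaining 26 ft³)
89 ft³ → storage unit 6 (remaining 61 ft³)
23 ft³ → storage unit 6 (remaining 38 ft³)
108 ft³ → storage unit 7 (remaining 42 ft³)
36 ft³ → storage unit 7 (remaining 6 ft³)
138 ft³ → storage unit 8 (remaining 12 ft³)
96 ft³ → storage unit 9 (remaining 54 ft³)
116 ft³ → storage unit 10 (remaining 34 ft³)
103 ft³ → storage unit 11 (remaining 47 ft³)
74 ft³ → storage unit 12 (remaining 76 ft³)
Final storage units: [95] [143] [96] [146] [124] [89,23] [108,36] [138] [96] [116] [103] [74].

12 storage units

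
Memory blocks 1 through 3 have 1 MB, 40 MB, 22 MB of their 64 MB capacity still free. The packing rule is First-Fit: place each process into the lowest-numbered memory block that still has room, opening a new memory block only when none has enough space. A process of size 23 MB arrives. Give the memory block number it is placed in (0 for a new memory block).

2

Memory blocks with room: memory block 2 (40 MB).
The first with room is memory block 2.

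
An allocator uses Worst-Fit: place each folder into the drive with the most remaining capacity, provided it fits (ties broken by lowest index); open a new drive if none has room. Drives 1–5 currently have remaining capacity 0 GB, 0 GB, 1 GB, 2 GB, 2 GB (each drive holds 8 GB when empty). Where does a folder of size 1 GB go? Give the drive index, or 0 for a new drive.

4

Drives with room: drive 3 (1 GB), drive 4 (2 GB), drive 5 (2 GB).
Most room is drive 4 with 2 GB free.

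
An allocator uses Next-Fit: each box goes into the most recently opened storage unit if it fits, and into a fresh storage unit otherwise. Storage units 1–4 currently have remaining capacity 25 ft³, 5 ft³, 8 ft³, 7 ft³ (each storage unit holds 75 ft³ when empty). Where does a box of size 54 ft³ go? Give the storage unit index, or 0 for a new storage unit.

0

Next-Fit only looks at storage unit 4, which has 7 ft³ free.
54 ft³ does not fit, so a new storage unit is opened.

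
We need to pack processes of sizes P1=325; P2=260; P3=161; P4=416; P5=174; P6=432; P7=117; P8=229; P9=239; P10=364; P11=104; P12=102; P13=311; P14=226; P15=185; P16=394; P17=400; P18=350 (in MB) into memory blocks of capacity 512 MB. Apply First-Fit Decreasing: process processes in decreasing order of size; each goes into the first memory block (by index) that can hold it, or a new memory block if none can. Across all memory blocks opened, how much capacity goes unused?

Sorted descending: 432, 416, 400, 394, 364, 350, 325, 311, 260, 239, 229, 226, 185, 174, 161, 117, 104, 102.
Put 432 MB in memory block 1; 80 MB remain.
Put 416 MB in memory block 2; 96 MB remain.
Put 400 MB in memory block 3; 112 MB remain.
Put 394 MB in memory block 4; 118 MB remain.
Put 364 MB in memory block 5; 148 MB remain.
Put 350 MB in memory block 6; 162 MB remain.
Put 325 MB in memory block 7; 187 MB remain.
Put 311 MB in memory block 8; 201 MB remain.
Put 260 MB in memory block 9; 252 MB remain.
Put 239 MB in memory block 9; 13 MB remain.
Put 229 MB in memory block 10; 283 MB remain.
Put 226 MB in memory block 10; 57 MB remain.
Put 185 MB in memory block 7; 2 MB remain.
Put 174 MB in memory block 8; 27 MB remain.
Put 161 MB in memory block 6; 1 MB remain.
Put 117 MB in memory block 4; 1 MB remain.
Put 104 MB in memory block 3; 8 MB remain.
Put 102 MB in memory block 5; 46 MB remain.
10 memory blocks × 512 MB = 5120 MB; used 4789 MB; unused 331 MB.

331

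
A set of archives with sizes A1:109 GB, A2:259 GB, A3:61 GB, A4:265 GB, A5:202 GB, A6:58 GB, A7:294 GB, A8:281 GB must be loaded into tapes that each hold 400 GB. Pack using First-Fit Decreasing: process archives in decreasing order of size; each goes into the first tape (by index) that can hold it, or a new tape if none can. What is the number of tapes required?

Sorted descending: 294, 281, 265, 259, 202, 109, 61, 58.
294 GB → tape 1 (remaining 106 GB)
281 GB → tape 2 (remaining 119 GB)
265 GB → tape 3 (remaining 135 GB)
259 GB → tape 4 (remaining 141 GB)
202 GB → tape 5 (remaining 198 GB)
109 GB → tape 2 (remaining 10 GB)
61 GB → tape 1 (remaining 45 GB)
58 GB → tape 3 (remaining 77 GB)

5 tapes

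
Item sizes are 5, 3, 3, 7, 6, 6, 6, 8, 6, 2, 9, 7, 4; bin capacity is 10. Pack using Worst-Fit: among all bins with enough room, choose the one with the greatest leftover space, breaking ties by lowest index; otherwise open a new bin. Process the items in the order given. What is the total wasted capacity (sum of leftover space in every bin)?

bin 1: place 5, 5 left
bin 1: place 3, 2 left
bin 2: place 3, 7 left
bin 2: place 7, 0 left
bin 3: place 6, 4 left
bin 4: place 6, 4 left
bin 5: place 6, 4 left
bin 6: place 8, 2 left
bin 7: place 6, 4 left
bin 3: place 2, 2 left
bin 8: place 9, 1 left
bin 9: place 7, 3 left
bin 4: place 4, 0 left
9 bins × 10 = 90; used 72; unused 18.

18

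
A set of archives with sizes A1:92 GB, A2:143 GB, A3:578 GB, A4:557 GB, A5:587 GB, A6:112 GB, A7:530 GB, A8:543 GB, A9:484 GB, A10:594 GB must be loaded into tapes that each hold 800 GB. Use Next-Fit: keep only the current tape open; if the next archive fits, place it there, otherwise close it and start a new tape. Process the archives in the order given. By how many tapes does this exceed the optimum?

Next-Fit: [92,143] [578] [557] [587,112] [530] [543] [484] [594] → 8 tapes.
7 archives exceed 400 GB (half the capacity), and no two of those can share a tape, so at least 7 tapes are needed.
An optimal packing achieves that bound: [594,143] [587,112,92] [578] [557] [543] [530] [484] → 7 tapes.
Excess: 8 − 7 = 1.

1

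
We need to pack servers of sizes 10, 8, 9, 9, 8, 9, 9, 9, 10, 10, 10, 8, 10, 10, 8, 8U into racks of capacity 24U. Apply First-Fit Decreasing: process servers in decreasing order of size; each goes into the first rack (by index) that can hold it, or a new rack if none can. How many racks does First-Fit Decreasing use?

8 racks

Sorted descending: 10, 10, 10, 10, 10, 10, 9, 9, 9, 9, 9, 8, 8, 8, 8, 8.
rack 1: place 10U, 14U left
rack 1: place 10U, 4U left
rack 2: place 10U, 14U left
rack 2: place 10U, 4U left
rack 3: place 10U, 14U left
rack 3: place 10U, 4U left
rack 4: place 9U, 15U left
rack 4: place 9U, 6U left
rack 5: place 9U, 15U left
rack 5: place 9U, 6U left
rack 6: place 9U, 15U left
rack 6: place 8U, 7U left
rack 7: place 8U, 16U left
rack 7: place 8U, 8U left
rack 7: place 8U, 0U left
rack 8: place 8U, 16U left
Final racks: [10,10] [10,10] [10,10] [9,9] [9,9] [9,8] [8,8,8] [8].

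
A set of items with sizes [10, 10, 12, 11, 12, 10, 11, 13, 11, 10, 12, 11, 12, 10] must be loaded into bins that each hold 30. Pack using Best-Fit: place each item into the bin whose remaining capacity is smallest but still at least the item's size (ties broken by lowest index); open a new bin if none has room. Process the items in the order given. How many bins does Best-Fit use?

7

10 → bin 1 (remaining 20)
10 → bin 1 (remaining 10)
12 → bin 2 (remaining 18)
11 → bin 2 (remaining 7)
12 → bin 3 (remaining 18)
10 → bin 1 (remaining 0)
11 → bin 3 (remaining 7)
13 → bin 4 (remaining 17)
11 → bin 4 (remaining 6)
10 → bin 5 (remaining 20)
12 → bin 5 (remaining 8)
11 → bin 6 (remaining 19)
12 → bin 6 (remaining 7)
10 → bin 7 (remaining 20)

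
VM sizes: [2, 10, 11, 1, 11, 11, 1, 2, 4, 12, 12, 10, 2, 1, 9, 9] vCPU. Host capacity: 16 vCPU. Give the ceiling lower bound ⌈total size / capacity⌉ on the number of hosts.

Total size = 2 + 10 + 11 + 1 + 11 + 11 + 1 + 2 + 4 + 12 + 12 + 10 + 2 + 1 + 9 + 9 = 108 vCPU.
⌈108 / 16⌉ = 7.

7 hosts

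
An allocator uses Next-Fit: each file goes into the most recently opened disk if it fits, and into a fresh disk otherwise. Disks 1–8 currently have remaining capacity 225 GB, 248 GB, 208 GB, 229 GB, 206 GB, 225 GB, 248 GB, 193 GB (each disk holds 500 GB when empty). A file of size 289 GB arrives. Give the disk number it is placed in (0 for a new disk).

0

Next-Fit only looks at disk 8, which has 193 GB free.
289 GB does not fit, so a new disk is opened.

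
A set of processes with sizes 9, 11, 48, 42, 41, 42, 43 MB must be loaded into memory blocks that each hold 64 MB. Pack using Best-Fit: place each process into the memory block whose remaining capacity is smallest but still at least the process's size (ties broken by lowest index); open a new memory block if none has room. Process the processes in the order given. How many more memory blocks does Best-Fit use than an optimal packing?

0

Best-Fit: [9,11,42] [48] [41] [42] [43] → 5 memory blocks.
5 processes exceed 32 MB (half the capacity), and no two of those can share a memory block, so at least 5 memory blocks are needed.
So 5 is already optimal.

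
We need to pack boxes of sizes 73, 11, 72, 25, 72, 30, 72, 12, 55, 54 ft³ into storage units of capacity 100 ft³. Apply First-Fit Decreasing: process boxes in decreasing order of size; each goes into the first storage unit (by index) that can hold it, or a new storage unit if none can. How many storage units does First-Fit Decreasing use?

6 storage units

Sorted descending: 73, 72, 72, 72, 55, 54, 30, 25, 12, 11.
Put 73 ft³ in storage unit 1; 27 ft³ remain.
Put 72 ft³ in storage unit 2; 28 ft³ remain.
Put 72 ft³ in storage unit 3; 28 ft³ remain.
Put 72 ft³ in storage unit 4; 28 ft³ remain.
Put 55 ft³ in storage unit 5; 45 ft³ remain.
Put 54 ft³ in storage unit 6; 46 ft³ remain.
Put 30 ft³ in storage unit 5; 15 ft³ remain.
Put 25 ft³ in storage unit 1; 2 ft³ remain.
Put 12 ft³ in storage unit 2; 16 ft³ remain.
Put 11 ft³ in storage unit 2; 5 ft³ remain.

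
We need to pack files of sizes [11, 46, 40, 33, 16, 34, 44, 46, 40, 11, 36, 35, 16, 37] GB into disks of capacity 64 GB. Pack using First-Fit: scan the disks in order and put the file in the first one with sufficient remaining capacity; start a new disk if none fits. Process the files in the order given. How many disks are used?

10

11 GB → disk 1 (remaining 53 GB)
46 GB → disk 1 (remaining 7 GB)
40 GB → disk 2 (remaining 24 GB)
33 GB → disk 3 (remaining 31 GB)
16 GB → disk 2 (remaining 8 GB)
34 GB → disk 4 (remaining 30 GB)
44 GB → disk 5 (remaining 20 GB)
46 GB → disk 6 (remaining 18 GB)
40 GB → disk 7 (remaining 24 GB)
11 GB → disk 3 (remaining 20 GB)
36 GB → disk 8 (remaining 28 GB)
35 GB → disk 9 (remaining 29 GB)
16 GB → disk 3 (remaining 4 GB)
37 GB → disk 10 (remaining 27 GB)
Final disks: [11,46] [40,16] [33,11,16] [34] [44] [46] [40] [36] [35] [37].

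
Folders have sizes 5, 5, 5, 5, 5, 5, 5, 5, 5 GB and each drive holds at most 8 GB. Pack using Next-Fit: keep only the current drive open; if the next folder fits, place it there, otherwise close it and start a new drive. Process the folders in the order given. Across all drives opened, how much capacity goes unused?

27

Put 5 GB in drive 1; 3 GB remain.
Put 5 GB in drive 2; 3 GB remain.
Put 5 GB in drive 3; 3 GB remain.
Put 5 GB in drive 4; 3 GB remain.
Put 5 GB in drive 5; 3 GB remain.
Put 5 GB in drive 6; 3 GB remain.
Put 5 GB in drive 7; 3 GB remain.
Put 5 GB in drive 8; 3 GB remain.
Put 5 GB in drive 9; 3 GB remain.
9 drives × 8 GB = 72 GB; used 45 GB; unused 27 GB.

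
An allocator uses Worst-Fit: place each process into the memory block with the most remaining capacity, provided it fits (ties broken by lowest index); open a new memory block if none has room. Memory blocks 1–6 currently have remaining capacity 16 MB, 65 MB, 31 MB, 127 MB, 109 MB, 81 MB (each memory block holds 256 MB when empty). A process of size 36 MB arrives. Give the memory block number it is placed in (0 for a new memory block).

4

Memory blocks with room: memory block 2 (65 MB), memory block 4 (127 MB), memory block 5 (109 MB), memory block 6 (81 MB).
Most room is memory block 4 with 127 MB free.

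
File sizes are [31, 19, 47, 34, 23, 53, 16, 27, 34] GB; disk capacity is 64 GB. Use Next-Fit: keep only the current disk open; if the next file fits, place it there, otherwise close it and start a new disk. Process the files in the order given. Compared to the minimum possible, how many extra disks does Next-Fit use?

Next-Fit: [31,19] [47] [34,23] [53] [16,27] [34] → 6 disks.
Total size 284 GB; any packing needs at least ⌈284/64⌉ = 5 disks.
An optimal packing achieves that bound: [53] [47,16] [34,27] [34,23] [31,19] → 5 disks.
Excess: 6 − 5 = 1.

1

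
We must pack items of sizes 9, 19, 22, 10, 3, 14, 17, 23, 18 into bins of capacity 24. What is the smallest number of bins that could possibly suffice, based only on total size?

6

Total size = 9 + 19 + 22 + 10 + 3 + 14 + 17 + 23 + 18 = 135.
⌈135 / 24⌉ = 6.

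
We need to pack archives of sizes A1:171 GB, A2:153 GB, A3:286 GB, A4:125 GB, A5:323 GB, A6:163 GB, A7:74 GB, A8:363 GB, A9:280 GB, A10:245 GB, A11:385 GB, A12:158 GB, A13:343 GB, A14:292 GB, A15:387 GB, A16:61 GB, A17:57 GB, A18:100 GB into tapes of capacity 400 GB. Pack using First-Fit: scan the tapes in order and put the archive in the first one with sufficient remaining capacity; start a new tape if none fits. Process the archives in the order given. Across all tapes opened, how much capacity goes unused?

A1 (171 GB) → tape 1 (remaining 229 GB)
A2 (153 GB) → tape 1 (remaining 76 GB)
A3 (286 GB) → tape 2 (remaining 114 GB)
A4 (125 GB) → tape 3 (remaining 275 GB)
A5 (323 GB) → tape 4 (remaining 77 GB)
A6 (163 GB) → tape 3 (remaining 112 GB)
A7 (74 GB) → tape 1 (remaining 2 GB)
A8 (363 GB) → tape 5 (remaining 37 GB)
A9 (280 GB) → tape 6 (remaining 120 GB)
A10 (245 GB) → tape 7 (remaining 155 GB)
A11 (385 GB) → tape 8 (remaining 15 GB)
A12 (158 GB) → tape 9 (remaining 242 GB)
A13 (343 GB) → tape 10 (remaining 57 GB)
A14 (292 GB) → tape 11 (remaining 108 GB)
A15 (387 GB) → tape 12 (remaining 13 GB)
A16 (61 GB) → tape 2 (remaining 53 GB)
A17 (57 GB) → tape 3 (remaining 55 GB)
A18 (100 GB) → tape 6 (remaining 20 GB)
12 tapes × 400 GB = 4800 GB; used 3966 GB; unused 834 GB.

834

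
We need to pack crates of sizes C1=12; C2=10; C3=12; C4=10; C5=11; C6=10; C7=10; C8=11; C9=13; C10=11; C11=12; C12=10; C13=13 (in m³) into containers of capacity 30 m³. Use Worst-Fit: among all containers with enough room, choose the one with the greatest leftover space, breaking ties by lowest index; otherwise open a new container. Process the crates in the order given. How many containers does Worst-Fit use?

container 1: place C1 (12 m³), 18 m³ left
container 1: place C2 (10 m³), 8 m³ left
container 2: place C3 (12 m³), 18 m³ left
container 2: place C4 (10 m³), 8 m³ left
container 3: place C5 (11 m³), 19 m³ left
container 3: place C6 (10 m³), 9 m³ left
container 4: place C7 (10 m³), 20 m³ left
container 4: place C8 (11 m³), 9 m³ left
container 5: place C9 (13 m³), 17 m³ left
container 5: place C10 (11 m³), 6 m³ left
container 6: place C11 (12 m³), 18 m³ left
container 6: place C12 (10 m³), 8 m³ left
container 7: place C13 (13 m³), 17 m³ left
Final containers: [12,10] [12,10] [11,10] [10,11] [13,11] [12,10] [13].

7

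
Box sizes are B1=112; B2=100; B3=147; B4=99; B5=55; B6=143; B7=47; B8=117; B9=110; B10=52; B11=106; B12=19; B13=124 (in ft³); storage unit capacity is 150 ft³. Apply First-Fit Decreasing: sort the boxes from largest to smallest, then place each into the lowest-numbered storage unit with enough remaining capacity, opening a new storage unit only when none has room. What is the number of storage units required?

10 storage units

Sorted descending: 147, 143, 124, 117, 112, 110, 106, 100, 99, 55, 52, 47, 19.
Put 147 ft³ in storage unit 1; 3 ft³ remain.
Put 143 ft³ in storage unit 2; 7 ft³ remain.
Put 124 ft³ in storage unit 3; 26 ft³ remain.
Put 117 ft³ in storage unit 4; 33 ft³ remain.
Put 112 ft³ in storage unit 5; 38 ft³ remain.
Put 110 ft³ in storage unit 6; 40 ft³ remain.
Put 106 ft³ in storage unit 7; 44 ft³ remain.
Put 100 ft³ in storage unit 8; 50 ft³ remain.
Put 99 ft³ in storage unit 9; 51 ft³ remain.
Put 55 ft³ in storage unit 10; 95 ft³ remain.
Put 52 ft³ in storage unit 10; 43 ft³ remain.
Put 47 ft³ in storage unit 8; 3 ft³ remain.
Put 19 ft³ in storage unit 3; 7 ft³ remain.
Final storage units: [147] [143] [124,19] [117] [112] [110] [106] [100,47] [99] [55,52].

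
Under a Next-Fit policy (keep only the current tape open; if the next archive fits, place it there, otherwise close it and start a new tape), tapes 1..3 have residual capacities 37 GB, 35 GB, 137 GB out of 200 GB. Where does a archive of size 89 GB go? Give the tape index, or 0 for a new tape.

3

Next-Fit only looks at tape 3, which has 137 GB free.
89 GB fits there.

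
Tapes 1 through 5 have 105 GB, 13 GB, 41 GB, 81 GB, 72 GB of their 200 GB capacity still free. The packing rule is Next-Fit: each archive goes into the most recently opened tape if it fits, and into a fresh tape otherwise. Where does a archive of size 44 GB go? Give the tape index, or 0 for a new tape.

5

Next-Fit only looks at tape 5, which has 72 GB free.
44 GB fits there.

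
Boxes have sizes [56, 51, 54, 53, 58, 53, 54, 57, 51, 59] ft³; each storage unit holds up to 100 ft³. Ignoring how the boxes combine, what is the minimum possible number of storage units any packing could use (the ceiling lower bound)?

6

Total size = 56 + 51 + 54 + 53 + 58 + 53 + 54 + 57 + 51 + 59 = 546 ft³.
⌈546 / 100⌉ = 6.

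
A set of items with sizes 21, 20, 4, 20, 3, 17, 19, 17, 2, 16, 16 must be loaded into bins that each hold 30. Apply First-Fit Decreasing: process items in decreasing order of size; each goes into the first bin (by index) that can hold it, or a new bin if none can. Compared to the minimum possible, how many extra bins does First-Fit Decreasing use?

0

First-Fit Decreasing: [21,4,3,2] [20] [20] [19] [17] [17] [16] [16] → 8 bins.
8 items exceed 15 (half the capacity), and no two of those can share a bin, so at least 8 bins are needed.
So 8 is already optimal.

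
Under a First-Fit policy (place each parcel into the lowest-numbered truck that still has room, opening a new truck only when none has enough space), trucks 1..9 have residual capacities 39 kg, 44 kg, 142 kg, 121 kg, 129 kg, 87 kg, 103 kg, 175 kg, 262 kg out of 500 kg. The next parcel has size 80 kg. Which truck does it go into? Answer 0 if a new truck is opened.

Trucks with room: truck 3 (142 kg), truck 4 (121 kg), truck 5 (129 kg), truck 6 (87 kg), truck 7 (103 kg), truck 8 (175 kg), truck 9 (262 kg).
The first with room is truck 3.

3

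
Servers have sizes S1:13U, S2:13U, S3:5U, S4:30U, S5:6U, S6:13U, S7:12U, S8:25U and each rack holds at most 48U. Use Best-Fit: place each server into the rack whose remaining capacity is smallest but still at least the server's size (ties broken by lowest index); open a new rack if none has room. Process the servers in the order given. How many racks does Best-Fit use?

rack 1: place S1 (13U), 35U left
rack 1: place S2 (13U), 22U left
rack 1: place S3 (5U), 17U left
rack 2: place S4 (30U), 18U left
rack 1: place S5 (6U), 11U left
rack 2: place S6 (13U), 5U left
rack 3: place S7 (12U), 36U left
rack 3: place S8 (25U), 11U left

3 racks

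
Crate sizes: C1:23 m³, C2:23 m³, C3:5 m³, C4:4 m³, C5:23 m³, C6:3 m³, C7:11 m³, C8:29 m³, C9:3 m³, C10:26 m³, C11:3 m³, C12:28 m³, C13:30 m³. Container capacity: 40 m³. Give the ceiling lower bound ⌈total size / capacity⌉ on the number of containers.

6

Total size = 23 + 23 + 5 + 4 + 23 + 3 + 11 + 29 + 3 + 26 + 3 + 28 + 30 = 211 m³.
⌈211 / 40⌉ = 6.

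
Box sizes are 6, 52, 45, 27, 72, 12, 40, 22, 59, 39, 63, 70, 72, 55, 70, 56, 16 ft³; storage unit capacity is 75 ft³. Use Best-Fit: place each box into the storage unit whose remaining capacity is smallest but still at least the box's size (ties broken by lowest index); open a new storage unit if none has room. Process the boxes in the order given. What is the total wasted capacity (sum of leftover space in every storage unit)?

6 ft³ → storage unit 1 (remaining 69 ft³)
52 ft³ → storage unit 1 (remaining 17 ft³)
45 ft³ → storage unit 2 (remaining 30 ft³)
27 ft³ → storage unit 2 (remaining 3 ft³)
72 ft³ → storage unit 3 (remaining 3 ft³)
12 ft³ → storage unit 1 (remaining 5 ft³)
40 ft³ → storage unit 4 (remaining 35 ft³)
22 ft³ → storage unit 4 (remaining 13 ft³)
59 ft³ → storage unit 5 (remaining 16 ft³)
39 ft³ → storage unit 6 (remaining 36 ft³)
63 ft³ → storage unit 7 (remaining 12 ft³)
70 ft³ → storage unit 8 (remaining 5 ft³)
72 ft³ → storage unit 9 (remaining 3 ft³)
55 ft³ → storage unit 10 (remaining 20 ft³)
70 ft³ → storage unit 11 (remaining 5 ft³)
56 ft³ → storage unit 12 (remaining 19 ft³)
16 ft³ → storage unit 5 (remaining 0 ft³)
12 storage units × 75 ft³ = 900 ft³; used 776 ft³; unused 124 ft³.

124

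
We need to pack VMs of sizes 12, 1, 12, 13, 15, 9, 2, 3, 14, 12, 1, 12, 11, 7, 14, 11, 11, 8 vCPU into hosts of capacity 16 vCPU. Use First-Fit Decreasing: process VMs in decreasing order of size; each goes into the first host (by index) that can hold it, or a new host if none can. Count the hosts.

13 hosts

Sorted descending: 15, 14, 14, 13, 12, 12, 12, 12, 11, 11, 11, 9, 8, 7, 3, 2, 1, 1.
host 1: place 15 vCPU, 1 vCPU left
host 2: place 14 vCPU, 2 vCPU left
host 3: place 14 vCPU, 2 vCPU left
host 4: place 13 vCPU, 3 vCPU left
host 5: place 12 vCPU, 4 vCPU left
host 6: place 12 vCPU, 4 vCPU left
host 7: place 12 vCPU, 4 vCPU left
host 8: place 12 vCPU, 4 vCPU left
host 9: place 11 vCPU, 5 vCPU left
host 10: place 11 vCPU, 5 vCPU left
host 11: place 11 vCPU, 5 vCPU left
host 12: place 9 vCPU, 7 vCPU left
host 13: place 8 vCPU, 8 vCPU left
host 12: place 7 vCPU, 0 vCPU left
host 4: place 3 vCPU, 0 vCPU left
host 2: place 2 vCPU, 0 vCPU left
host 1: place 1 vCPU, 0 vCPU left
host 3: place 1 vCPU, 1 vCPU left
Final hosts: [15,1] [14,2] [14,1] [13,3] [12] [12] [12] [12] [11] [11] [11] [9,7] [8].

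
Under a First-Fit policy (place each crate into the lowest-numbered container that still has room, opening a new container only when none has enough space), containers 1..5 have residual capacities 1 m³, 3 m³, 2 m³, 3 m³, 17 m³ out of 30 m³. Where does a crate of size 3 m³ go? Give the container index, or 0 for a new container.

Containers with room: container 2 (3 m³), container 4 (3 m³), container 5 (17 m³).
The first with room is container 2.

2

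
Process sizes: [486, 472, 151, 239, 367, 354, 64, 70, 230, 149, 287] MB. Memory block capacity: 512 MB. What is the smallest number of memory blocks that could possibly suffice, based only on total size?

Total size = 486 + 472 + 151 + 239 + 367 + 354 + 64 + 70 + 230 + 149 + 287 = 2869 MB.
⌈2869 / 512⌉ = 6.

6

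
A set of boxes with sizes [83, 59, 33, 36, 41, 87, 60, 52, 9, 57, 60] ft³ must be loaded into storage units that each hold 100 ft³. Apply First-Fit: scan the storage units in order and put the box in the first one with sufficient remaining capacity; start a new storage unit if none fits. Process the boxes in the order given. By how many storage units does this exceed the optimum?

1

First-Fit: [83,9] [59,33] [36,41] [87] [60] [52] [57] [60] → 8 storage units.
7 boxes exceed 50 ft³ (half the capacity), and no two of those can share a storage unit, so at least 7 storage units are needed.
An optimal packing achieves that bound: [87,9] [83] [60,36] [60,33] [59,41] [57] [52] → 7 storage units.
Excess: 8 − 7 = 1.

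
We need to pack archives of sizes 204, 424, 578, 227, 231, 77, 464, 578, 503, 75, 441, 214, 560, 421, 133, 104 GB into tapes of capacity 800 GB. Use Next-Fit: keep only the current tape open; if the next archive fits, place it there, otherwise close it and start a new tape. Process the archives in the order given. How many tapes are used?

9 tapes

Put 204 GB in tape 1; 596 GB remain.
Put 424 GB in tape 1; 172 GB remain.
Put 578 GB in tape 2; 222 GB remain.
Put 227 GB in tape 3; 573 GB remain.
Put 231 GB in tape 3; 342 GB remain.
Put 77 GB in tape 3; 265 GB remain.
Put 464 GB in tape 4; 336 GB remain.
Put 578 GB in tape 5; 222 GB remain.
Put 503 GB in tape 6; 297 GB remain.
Put 75 GB in tape 6; 222 GB remain.
Put 441 GB in tape 7; 359 GB remain.
Put 214 GB in tape 7; 145 GB remain.
Put 560 GB in tape 8; 240 GB remain.
Put 421 GB in tape 9; 379 GB remain.
Put 133 GB in tape 9; 246 GB remain.
Put 104 GB in tape 9; 142 GB remain.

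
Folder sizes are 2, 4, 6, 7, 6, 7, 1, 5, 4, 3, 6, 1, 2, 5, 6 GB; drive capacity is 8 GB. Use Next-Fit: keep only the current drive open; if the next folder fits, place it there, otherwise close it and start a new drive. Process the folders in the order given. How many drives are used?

Put 2 GB in drive 1; 6 GB remain.
Put 4 GB in drive 1; 2 GB remain.
Put 6 GB in drive 2; 2 GB remain.
Put 7 GB in drive 3; 1 GB remain.
Put 6 GB in drive 4; 2 GB remain.
Put 7 GB in drive 5; 1 GB remain.
Put 1 GB in drive 5; 0 GB remain.
Put 5 GB in drive 6; 3 GB remain.
Put 4 GB in drive 7; 4 GB remain.
Put 3 GB in drive 7; 1 GB remain.
Put 6 GB in drive 8; 2 GB remain.
Put 1 GB in drive 8; 1 GB remain.
Put 2 GB in drive 9; 6 GB remain.
Put 5 GB in drive 9; 1 GB remain.
Put 6 GB in drive 10; 2 GB remain.

10 drives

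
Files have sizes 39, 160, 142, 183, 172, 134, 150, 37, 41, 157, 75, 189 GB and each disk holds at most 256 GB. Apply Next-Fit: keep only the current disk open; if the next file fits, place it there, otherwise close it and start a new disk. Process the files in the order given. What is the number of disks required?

39 GB → disk 1 (remaining 217 GB)
160 GB → disk 1 (remaining 57 GB)
142 GB → disk 2 (remaining 114 GB)
183 GB → disk 3 (remaining 73 GB)
172 GB → disk 4 (remaining 84 GB)
134 GB → disk 5 (remaining 122 GB)
150 GB → disk 6 (remaining 106 GB)
37 GB → disk 6 (remaining 69 GB)
41 GB → disk 6 (remaining 28 GB)
157 GB → disk 7 (remaining 99 GB)
75 GB → disk 7 (remaining 24 GB)
189 GB → disk 8 (remaining 67 GB)
Final disks: [39,160] [142] [183] [172] [134] [150,37,41] [157,75] [189].

8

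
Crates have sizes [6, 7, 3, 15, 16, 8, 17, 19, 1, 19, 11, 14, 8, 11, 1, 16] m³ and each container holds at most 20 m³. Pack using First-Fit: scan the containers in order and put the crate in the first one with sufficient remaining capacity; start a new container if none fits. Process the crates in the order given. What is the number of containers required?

10

6 m³ → container 1 (remaining 14 m³)
7 m³ → container 1 (remaining 7 m³)
3 m³ → container 1 (remaining 4 m³)
15 m³ → container 2 (remaining 5 m³)
16 m³ → container 3 (remaining 4 m³)
8 m³ → container 4 (remaining 12 m³)
17 m³ → container 5 (remaining 3 m³)
19 m³ → container 6 (remaining 1 m³)
1 m³ → container 1 (remaining 3 m³)
19 m³ → container 7 (remaining 1 m³)
11 m³ → container 4 (remaining 1 m³)
14 m³ → container 8 (remaining 6 m³)
8 m³ → container 9 (remaining 12 m³)
11 m³ → container 9 (remaining 1 m³)
1 m³ → container 1 (remaining 2 m³)
16 m³ → container 10 (remaining 4 m³)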